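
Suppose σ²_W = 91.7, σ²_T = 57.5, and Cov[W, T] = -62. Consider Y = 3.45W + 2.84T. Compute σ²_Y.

σ²_Y = 340.27925

σ²_Y = a²·σ²_W + b²·σ²_T + 2ab·Cov[W, T] with a = 3.45, b = 2.84.
= 3.45²·91.7 + 2.84²·57.5 + 2·3.45·2.84·(-62)
= 1091.45925 + 463.772 + (-1214.952) = 340.27925.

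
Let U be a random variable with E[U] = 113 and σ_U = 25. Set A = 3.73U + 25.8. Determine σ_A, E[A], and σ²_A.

σ_A = 93.25, E[A] = 447.29, σ²_A = 8695.5625

A = 3.73U + 25.8 is linear with a = 3.73, b = 25.8.
σ_A = |a|·σ_U = |3.73|·25 = 93.25.
E[A] = a·E[U] + b = 3.73·113 + 25.8 = 447.29.
σ²_U = 25² = 625.
σ²_A = a²·σ²_U = 3.73²·625 = 8695.5625 (the additive constant 25.8 does not affect variance).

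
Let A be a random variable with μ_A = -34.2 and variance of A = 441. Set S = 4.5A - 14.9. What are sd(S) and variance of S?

sd(S) = 94.5, variance of S = 8930.25

S = 4.5A - 14.9 is linear with a = 4.5, b = -14.9.
sd(A) = √441 = 21.
sd(S) = |a|·sd(A) = |4.5|·21 = 94.5.
variance of S = a²·variance of A = 4.5²·441 = 8930.25 (the additive constant -14.9 does not affect variance).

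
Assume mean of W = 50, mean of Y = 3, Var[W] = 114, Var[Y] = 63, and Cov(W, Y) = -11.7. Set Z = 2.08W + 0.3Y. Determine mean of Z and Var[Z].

mean of Z = 104.9, Var[Z] = 484.278

mean of Z = 2.08·mean of W + 0.3·mean of Y = 2.08·50 + 0.3·3 = 104.9.
Var[Z] = a²·Var[W] + b²·Var[Y] + 2ab·Cov(W, Y) with a = 2.08, b = 0.3.
= 2.08²·114 + 0.3²·63 + 2·2.08·0.3·(-11.7)
= 493.2096 + 5.67 + (-14.6016) = 484.278.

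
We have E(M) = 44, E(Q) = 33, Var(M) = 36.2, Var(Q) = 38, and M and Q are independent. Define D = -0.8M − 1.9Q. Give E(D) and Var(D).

E(D) = (-0.8)·E(M) + (-1.9)·E(Q) = (-0.8)·44 + (-1.9)·33 = -97.9.
Var(D) = a²·Var(M) + b²·Var(Q) + 2ab·Cov[M, Q] with a = -0.8, b = -1.9.
Independence gives Cov[M, Q] = 0.
= (-0.8)²·36.2 + (-1.9)²·38 + 2·(-0.8)·(-1.9)·0
= 23.168 + 137.18 + 0 = 160.348.

E(D) = -97.9, Var(D) = 160.348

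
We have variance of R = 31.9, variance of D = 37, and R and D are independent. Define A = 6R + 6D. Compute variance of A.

variance of A = a²·variance of R + b²·variance of D + 2ab·covariance of R and D with a = 6, b = 6.
Independence gives covariance of R and D = 0.
= 6²·31.9 + 6²·37 + 2·6·6·0
= 1148.4 + 1332 + 0 = 2480.4.

variance of A = 2480.4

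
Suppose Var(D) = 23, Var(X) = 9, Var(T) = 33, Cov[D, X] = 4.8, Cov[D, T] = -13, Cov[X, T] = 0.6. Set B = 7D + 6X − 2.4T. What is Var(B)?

Var(B) = a²·Var(D) + b²·Var(X) + c²·Var(T) + 2ab·Cov[D, X] + 2ac·Cov[D, T] + 2bc·Cov[X, T], with a = 7, b = 6, c = -2.4.
= 1127 + 324 + 190.08 + 403.2 + 436.8 + (-17.28)
= 2463.8.

Var(B) = 2463.8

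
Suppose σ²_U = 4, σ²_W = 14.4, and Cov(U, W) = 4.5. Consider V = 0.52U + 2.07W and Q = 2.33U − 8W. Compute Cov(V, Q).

Cov(V, Q) = -230.63365

By bilinearity, Cov(V, Q) = ac·σ²_U + bd·σ²_W + (ad+bc)·Cov(U, W), with a=0.52, b=2.07, c=2.33, d=-8.
ac·σ²_U = 0.52·2.33·4 = 4.8464
bd·σ²_W = 2.07·(-8)·14.4 = -238.464
(ad+bc)·Cov(U, W) = (0.6631)·4.5 = 2.98395
Cov(V, Q) = 4.8464 + (-238.464) + 2.98395 = -230.63365.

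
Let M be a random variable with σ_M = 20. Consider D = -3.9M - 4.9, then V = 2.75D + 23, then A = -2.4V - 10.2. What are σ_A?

σ_A = 514.8

σ_D = |-3.9|·20 = 78.
σ_V = |2.75|·78 = 214.5.
σ_A = |-2.4|·214.5 = 514.8.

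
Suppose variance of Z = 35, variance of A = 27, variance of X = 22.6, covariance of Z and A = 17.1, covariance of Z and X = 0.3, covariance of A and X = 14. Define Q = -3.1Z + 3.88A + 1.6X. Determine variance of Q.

variance of Q = 560.1652

variance of Q = a²·variance of Z + b²·variance of A + c²·variance of X + 2ab·covariance of Z and A + 2ac·covariance of Z and X + 2bc·covariance of A and X, with a = -3.1, b = 3.88, c = 1.6.
= 336.35 + 406.4688 + 57.856 + (-411.3576) + (-2.976) + 173.824
= 560.1652.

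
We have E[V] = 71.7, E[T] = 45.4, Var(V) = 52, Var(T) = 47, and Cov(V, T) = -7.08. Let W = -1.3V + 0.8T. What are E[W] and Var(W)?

E[W] = -56.89, Var(W) = 132.6864

E[W] = (-1.3)·E[V] + 0.8·E[T] = (-1.3)·71.7 + 0.8·45.4 = -56.89.
Var(W) = a²·Var(V) + b²·Var(T) + 2ab·Cov(V, T) with a = -1.3, b = 0.8.
= (-1.3)²·52 + 0.8²·47 + 2·(-1.3)·0.8·(-7.08)
= 87.88 + 30.08 + 14.7264 = 132.6864.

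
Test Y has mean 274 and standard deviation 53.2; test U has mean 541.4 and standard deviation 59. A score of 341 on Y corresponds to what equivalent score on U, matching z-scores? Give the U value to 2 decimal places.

z = (341 − 274)/53.2 ≈ 1.2594.
U = 541.4 + z·59 = 541.4 + (341 − 274)·59/53.2 ≈ 615.70.

U = 615.70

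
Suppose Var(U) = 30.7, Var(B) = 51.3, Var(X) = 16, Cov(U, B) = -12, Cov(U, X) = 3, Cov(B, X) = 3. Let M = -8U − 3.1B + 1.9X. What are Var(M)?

Var(M) = a²·Var(U) + b²·Var(B) + c²·Var(X) + 2ab·Cov(U, B) + 2ac·Cov(U, X) + 2bc·Cov(B, X), with a = -8, b = -3.1, c = 1.9.
= 1964.8 + 492.993 + 57.76 + (-595.2) + (-91.2) + (-35.34)
= 1793.813.

Var(M) = 1793.813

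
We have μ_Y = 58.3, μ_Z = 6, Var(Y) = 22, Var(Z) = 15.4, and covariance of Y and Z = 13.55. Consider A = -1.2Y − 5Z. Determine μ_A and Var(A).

μ_A = -99.96, Var(A) = 579.28

μ_A = (-1.2)·μ_Y + (-5)·μ_Z = (-1.2)·58.3 + (-5)·6 = -99.96.
Var(A) = a²·Var(Y) + b²·Var(Z) + 2ab·covariance of Y and Z with a = -1.2, b = -5.
= (-1.2)²·22 + (-5)²·15.4 + 2·(-1.2)·(-5)·13.55
= 31.68 + 385 + 162.6 = 579.28.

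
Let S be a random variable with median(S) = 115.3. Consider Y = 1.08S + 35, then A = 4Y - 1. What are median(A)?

median(A) = 637.096

median(Y) = 1.08·115.3 + 35 = 159.524.
median(A) = 4·159.524 + (-1) = 637.096.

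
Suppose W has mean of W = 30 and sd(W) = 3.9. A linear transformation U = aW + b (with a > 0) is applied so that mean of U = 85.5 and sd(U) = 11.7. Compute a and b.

sd(U) = a·sd(W) (a > 0), so a = 11.7/3.9 = 3.
mean of U = a·mean of W + b, so b = 85.5 − 3·30 = -4.5.

a = 3, b = -4.5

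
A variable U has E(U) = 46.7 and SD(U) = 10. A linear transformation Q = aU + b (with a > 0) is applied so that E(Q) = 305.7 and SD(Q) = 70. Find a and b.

a = 7, b = -21.2

SD(Q) = a·SD(U) (a > 0), so a = 70/10 = 7.
E(Q) = a·E(U) + b, so b = 305.7 − 7·46.7 = -21.2.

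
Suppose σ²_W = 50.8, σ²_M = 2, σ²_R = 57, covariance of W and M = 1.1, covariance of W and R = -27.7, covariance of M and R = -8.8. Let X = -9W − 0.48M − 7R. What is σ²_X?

σ²_X = a²·σ²_W + b²·σ²_M + c²·σ²_R + 2ab·covariance of W and M + 2ac·covariance of W and R + 2bc·covariance of M and R, with a = -9, b = -0.48, c = -7.
= 4114.8 + 0.4608 + 2793 + 9.504 + (-3490.2) + (-59.136)
= 3368.4288.

σ²_X = 3368.4288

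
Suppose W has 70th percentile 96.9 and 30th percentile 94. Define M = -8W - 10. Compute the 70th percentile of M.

Since a = -8 < 0 the transformation is decreasing, reversing order: the 70th percentile of M corresponds to the 30th percentile of W.
So P_{70}(M) = a·P_{30}(W) + b = (-8)·94 + (-10) = -762.

70th percentile of M = -762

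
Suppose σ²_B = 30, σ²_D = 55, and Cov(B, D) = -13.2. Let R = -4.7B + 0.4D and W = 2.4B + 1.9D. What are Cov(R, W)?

Cov(R, W) = -191.396

By bilinearity, Cov(R, W) = ac·σ²_B + bd·σ²_D + (ad+bc)·Cov(B, D), with a=-4.7, b=0.4, c=2.4, d=1.9.
ac·σ²_B = (-4.7)·2.4·30 = -338.4
bd·σ²_D = 0.4·1.9·55 = 41.8
(ad+bc)·Cov(B, D) = (-7.97)·(-13.2) = 105.204
Cov(R, W) = -338.4 + 41.8 + 105.204 = -191.396.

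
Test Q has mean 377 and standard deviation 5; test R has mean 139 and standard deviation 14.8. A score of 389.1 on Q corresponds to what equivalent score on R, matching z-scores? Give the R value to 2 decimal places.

R = 174.82

z = (389.1 − 377)/5 = 2.42.
R = 139 + z·14.8 = 139 + (389.1 − 377)·14.8/5 ≈ 174.82.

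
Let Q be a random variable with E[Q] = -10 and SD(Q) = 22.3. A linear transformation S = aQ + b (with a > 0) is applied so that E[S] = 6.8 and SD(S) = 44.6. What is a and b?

a = 2, b = 26.8

SD(S) = a·SD(Q) (a > 0), so a = 44.6/22.3 = 2.
E[S] = a·E[Q] + b, so b = 6.8 − 2·(-10) = 26.8.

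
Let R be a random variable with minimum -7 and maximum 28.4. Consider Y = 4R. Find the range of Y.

Range(Y) = 141.6

Range of R = 28.4 − (-7) = 35.4.
Range(Y) = |a|·Range(R) = |4|·35.4 = 141.6.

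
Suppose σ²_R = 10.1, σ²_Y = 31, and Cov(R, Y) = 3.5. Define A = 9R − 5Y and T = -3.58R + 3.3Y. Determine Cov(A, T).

By bilinearity, Cov(A, T) = ac·σ²_R + bd·σ²_Y + (ad+bc)·Cov(R, Y), with a=9, b=-5, c=-3.58, d=3.3.
ac·σ²_R = 9·(-3.58)·10.1 = -325.422
bd·σ²_Y = (-5)·3.3·31 = -511.5
(ad+bc)·Cov(R, Y) = (47.6)·3.5 = 166.6
Cov(A, T) = -325.422 + (-511.5) + 166.6 = -670.322.

Cov(A, T) = -670.322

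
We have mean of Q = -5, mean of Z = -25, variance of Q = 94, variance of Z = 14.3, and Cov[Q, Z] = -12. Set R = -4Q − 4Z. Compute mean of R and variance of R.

mean of R = 120, variance of R = 1348.8

mean of R = (-4)·mean of Q + (-4)·mean of Z = (-4)·(-5) + (-4)·(-25) = 120.
variance of R = a²·variance of Q + b²·variance of Z + 2ab·Cov[Q, Z] with a = -4, b = -4.
= (-4)²·94 + (-4)²·14.3 + 2·(-4)·(-4)·(-12)
= 1504 + 228.8 + (-384) = 1348.8.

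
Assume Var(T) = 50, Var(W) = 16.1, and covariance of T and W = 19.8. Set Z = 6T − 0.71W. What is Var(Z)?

Var(Z) = a²·Var(T) + b²·Var(W) + 2ab·covariance of T and W with a = 6, b = -0.71.
= 6²·50 + (-0.71)²·16.1 + 2·6·(-0.71)·19.8
= 1800 + 8.11601 + (-168.696) = 1639.42001.

Var(Z) = 1639.42001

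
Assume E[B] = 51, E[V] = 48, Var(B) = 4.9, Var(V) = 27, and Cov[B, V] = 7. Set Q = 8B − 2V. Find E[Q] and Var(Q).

E[Q] = 312, Var(Q) = 197.6

E[Q] = 8·E[B] + (-2)·E[V] = 8·51 + (-2)·48 = 312.
Var(Q) = a²·Var(B) + b²·Var(V) + 2ab·Cov[B, V] with a = 8, b = -2.
= 8²·4.9 + (-2)²·27 + 2·8·(-2)·7
= 313.6 + 108 + (-224) = 197.6.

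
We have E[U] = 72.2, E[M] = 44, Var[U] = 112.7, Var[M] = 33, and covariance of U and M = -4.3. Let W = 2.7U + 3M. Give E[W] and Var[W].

E[W] = 326.94, Var[W] = 1048.923

E[W] = 2.7·E[U] + 3·E[M] = 2.7·72.2 + 3·44 = 326.94.
Var[W] = a²·Var[U] + b²·Var[M] + 2ab·covariance of U and M with a = 2.7, b = 3.
= 2.7²·112.7 + 3²·33 + 2·2.7·3·(-4.3)
= 821.583 + 297 + (-69.66) = 1048.923.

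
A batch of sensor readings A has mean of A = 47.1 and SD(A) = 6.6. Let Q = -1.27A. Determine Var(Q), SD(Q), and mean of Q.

Q = -1.27A is linear with a = -1.27, b = 0.
Var(A) = 6.6² = 43.56.
Var(Q) = a²·Var(A) = (-1.27)²·43.56 = 70.257924.
SD(Q) = |a|·SD(A) = |-1.27|·6.6 = 8.382.
mean of Q = a·mean of A + b = (-1.27)·47.1 = -59.817.

Var(Q) = 70.257924, SD(Q) = 8.382, mean of Q = -59.817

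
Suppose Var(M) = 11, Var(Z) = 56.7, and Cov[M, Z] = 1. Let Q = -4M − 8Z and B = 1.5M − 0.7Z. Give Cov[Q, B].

By bilinearity, Cov[Q, B] = ac·Var(M) + bd·Var(Z) + (ad+bc)·Cov[M, Z], with a=-4, b=-8, c=1.5, d=-0.7.
ac·Var(M) = (-4)·1.5·11 = -66
bd·Var(Z) = (-8)·(-0.7)·56.7 = 317.52
(ad+bc)·Cov[M, Z] = (-9.2)·1 = -9.2
Cov[Q, B] = -66 + 317.52 + (-9.2) = 242.32.

Cov[Q, B] = 242.32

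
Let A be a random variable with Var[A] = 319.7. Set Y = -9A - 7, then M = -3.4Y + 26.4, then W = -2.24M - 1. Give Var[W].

Var[Y] = (-9)²·319.7 = 25895.7.
Var[M] = (-3.4)²·25895.7 = 299354.292.
Var[W] = (-2.24)²·299354.292 = 1502040.0955392.

Var[W] = 1502040.0955392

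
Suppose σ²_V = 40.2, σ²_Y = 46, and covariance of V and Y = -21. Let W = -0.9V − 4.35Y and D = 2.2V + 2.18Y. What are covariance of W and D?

By bilinearity, covariance of W and D = ac·σ²_V + bd·σ²_Y + (ad+bc)·covariance of V and Y, with a=-0.9, b=-4.35, c=2.2, d=2.18.
ac·σ²_V = (-0.9)·2.2·40.2 = -79.596
bd·σ²_Y = (-4.35)·2.18·46 = -436.218
(ad+bc)·covariance of V and Y = (-11.532)·(-21) = 242.172
covariance of W and D = -79.596 + (-436.218) + 242.172 = -273.642.

covariance of W and D = -273.642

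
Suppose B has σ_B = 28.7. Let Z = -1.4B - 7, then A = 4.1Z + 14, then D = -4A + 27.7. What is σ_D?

σ_D = 658.952

σ_Z = |-1.4|·28.7 = 40.18.
σ_A = |4.1|·40.18 = 164.738.
σ_D = |-4|·164.738 = 658.952.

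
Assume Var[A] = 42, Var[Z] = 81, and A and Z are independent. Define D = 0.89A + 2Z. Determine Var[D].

Var[D] = 357.2682

Var[D] = a²·Var[A] + b²·Var[Z] + 2ab·Cov(A, Z) with a = 0.89, b = 2.
Independence gives Cov(A, Z) = 0.
= 0.89²·42 + 2²·81 + 2·0.89·2·0
= 33.2682 + 324 + 0 = 357.2682.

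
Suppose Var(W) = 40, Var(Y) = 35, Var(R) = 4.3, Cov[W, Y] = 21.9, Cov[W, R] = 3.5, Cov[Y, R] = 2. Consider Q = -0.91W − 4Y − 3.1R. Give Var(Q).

Var(Q) = a²·Var(W) + b²·Var(Y) + c²·Var(R) + 2ab·Cov[W, Y] + 2ac·Cov[W, R] + 2bc·Cov[Y, R], with a = -0.91, b = -4, c = -3.1.
= 33.124 + 560 + 41.323 + 159.432 + 19.747 + 49.6
= 863.226.

Var(Q) = 863.226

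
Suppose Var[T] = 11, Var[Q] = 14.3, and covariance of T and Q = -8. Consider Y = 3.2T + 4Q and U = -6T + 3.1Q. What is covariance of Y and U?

By bilinearity, covariance of Y and U = ac·Var[T] + bd·Var[Q] + (ad+bc)·covariance of T and Q, with a=3.2, b=4, c=-6, d=3.1.
ac·Var[T] = 3.2·(-6)·11 = -211.2
bd·Var[Q] = 4·3.1·14.3 = 177.32
(ad+bc)·covariance of T and Q = (-14.08)·(-8) = 112.64
covariance of Y and U = -211.2 + 177.32 + 112.64 = 78.76.

covariance of Y and U = 78.76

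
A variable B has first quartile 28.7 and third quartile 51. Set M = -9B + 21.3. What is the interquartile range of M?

IQR of B = Q3 − Q1 = 51 − 28.7 = 22.3.
Under M = aB + b, IQR(M) = |a|·IQR(B) = |-9|·22.3 = 200.7 (shifts cancel; spread scales by |a|).

IQR(M) = 200.7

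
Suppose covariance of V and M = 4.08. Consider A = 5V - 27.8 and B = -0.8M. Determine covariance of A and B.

covariance of A and B = a·c·covariance of V and M = 5·(-0.8)·4.08 = -16.32. Additive constants drop out.

covariance of A and B = -16.32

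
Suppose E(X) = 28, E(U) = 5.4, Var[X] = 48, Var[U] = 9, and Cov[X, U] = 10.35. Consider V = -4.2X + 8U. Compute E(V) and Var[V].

E(V) = (-4.2)·E(X) + 8·E(U) = (-4.2)·28 + 8·5.4 = -74.4.
Var[V] = a²·Var[X] + b²·Var[U] + 2ab·Cov[X, U] with a = -4.2, b = 8.
= (-4.2)²·48 + 8²·9 + 2·(-4.2)·8·10.35
= 846.72 + 576 + (-695.52) = 727.2.

E(V) = -74.4, Var[V] = 727.2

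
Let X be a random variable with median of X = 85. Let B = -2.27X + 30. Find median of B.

A linear map preserves order up to sign, so median of B = a·median of X + b = (-2.27)·85 + 30 = -162.95.

median of B = -162.95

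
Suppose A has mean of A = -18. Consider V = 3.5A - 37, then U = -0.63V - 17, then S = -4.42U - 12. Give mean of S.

mean of S = -215.32

mean of V = 3.5·(-18) + (-37) = -100.
mean of U = (-0.63)·(-100) + (-17) = 46.
mean of S = (-4.42)·46 + (-12) = -215.32.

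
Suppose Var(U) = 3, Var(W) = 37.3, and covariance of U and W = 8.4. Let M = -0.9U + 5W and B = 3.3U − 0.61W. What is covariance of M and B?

covariance of M and B = 20.5366

By bilinearity, covariance of M and B = ac·Var(U) + bd·Var(W) + (ad+bc)·covariance of U and W, with a=-0.9, b=5, c=3.3, d=-0.61.
ac·Var(U) = (-0.9)·3.3·3 = -8.91
bd·Var(W) = 5·(-0.61)·37.3 = -113.765
(ad+bc)·covariance of U and W = (17.049)·8.4 = 143.2116
covariance of M and B = -8.91 + (-113.765) + 143.2116 = 20.5366.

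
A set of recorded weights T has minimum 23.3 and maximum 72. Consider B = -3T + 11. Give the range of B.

Range(B) = 146.1

Range of T = 72 − 23.3 = 48.7.
Range(B) = |a|·Range(T) = |-3|·48.7 = 146.1.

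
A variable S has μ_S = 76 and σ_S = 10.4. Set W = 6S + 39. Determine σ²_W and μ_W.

W = 6S + 39 is linear with a = 6, b = 39.
σ²_S = 10.4² = 108.16.
σ²_W = a²·σ²_S = 6²·108.16 = 3893.76 (the additive constant 39 does not affect variance).
μ_W = a·μ_S + b = 6·76 + 39 = 495.

σ²_W = 3893.76, μ_W = 495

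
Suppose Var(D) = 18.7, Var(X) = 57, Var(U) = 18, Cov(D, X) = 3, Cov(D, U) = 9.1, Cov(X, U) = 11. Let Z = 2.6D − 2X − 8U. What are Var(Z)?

Var(Z) = 1448.652

Var(Z) = a²·Var(D) + b²·Var(X) + c²·Var(U) + 2ab·Cov(D, X) + 2ac·Cov(D, U) + 2bc·Cov(X, U), with a = 2.6, b = -2, c = -8.
= 126.412 + 228 + 1152 + (-31.2) + (-378.56) + 352
= 1448.652.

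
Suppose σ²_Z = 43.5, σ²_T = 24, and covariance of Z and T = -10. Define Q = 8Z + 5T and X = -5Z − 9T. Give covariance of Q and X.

covariance of Q and X = -1850

By bilinearity, covariance of Q and X = ac·σ²_Z + bd·σ²_T + (ad+bc)·covariance of Z and T, with a=8, b=5, c=-5, d=-9.
ac·σ²_Z = 8·(-5)·43.5 = -1740
bd·σ²_T = 5·(-9)·24 = -1080
(ad+bc)·covariance of Z and T = (-97)·(-10) = 970
covariance of Q and X = -1740 + (-1080) + 970 = -1850.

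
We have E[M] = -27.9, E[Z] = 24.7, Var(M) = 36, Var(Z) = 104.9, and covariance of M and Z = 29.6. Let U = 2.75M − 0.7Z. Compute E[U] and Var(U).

E[U] = 2.75·E[M] + (-0.7)·E[Z] = 2.75·(-27.9) + (-0.7)·24.7 = -94.015.
Var(U) = a²·Var(M) + b²·Var(Z) + 2ab·covariance of M and Z with a = 2.75, b = -0.7.
= 2.75²·36 + (-0.7)²·104.9 + 2·2.75·(-0.7)·29.6
= 272.25 + 51.401 + (-113.96) = 209.691.

E[U] = -94.015, Var(U) = 209.691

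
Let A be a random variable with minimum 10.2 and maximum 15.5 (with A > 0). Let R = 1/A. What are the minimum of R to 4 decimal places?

1/A is decreasing on this domain, so min(R) comes from max(A) = 15.5: min(R) = 1/(15.5) ≈ 0.0645.

min(R) = 0.0645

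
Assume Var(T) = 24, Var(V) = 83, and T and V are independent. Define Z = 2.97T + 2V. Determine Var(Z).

Var(Z) = a²·Var(T) + b²·Var(V) + 2ab·covariance of T and V with a = 2.97, b = 2.
Independence gives covariance of T and V = 0.
= 2.97²·24 + 2²·83 + 2·2.97·2·0
= 211.7016 + 332 + 0 = 543.7016.

Var(Z) = 543.7016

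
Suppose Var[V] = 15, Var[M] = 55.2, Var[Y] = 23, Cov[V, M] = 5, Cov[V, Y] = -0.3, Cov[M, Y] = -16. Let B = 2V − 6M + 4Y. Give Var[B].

Var[B] = a²·Var[V] + b²·Var[M] + c²·Var[Y] + 2ab·Cov[V, M] + 2ac·Cov[V, Y] + 2bc·Cov[M, Y], with a = 2, b = -6, c = 4.
= 60 + 1987.2 + 368 + (-120) + (-4.8) + 768
= 3058.4.

Var[B] = 3058.4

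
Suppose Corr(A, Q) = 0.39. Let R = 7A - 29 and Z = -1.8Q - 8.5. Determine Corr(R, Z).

Corr(R, Z) = -0.39

Linear rescalings preserve |correlation|; the slopes 7 and -1.8 have opposite signs, so the correlation flips sign: Corr(R, Z) = −Corr(A, Q) = -0.39.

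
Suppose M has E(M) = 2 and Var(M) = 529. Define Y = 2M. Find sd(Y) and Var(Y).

Y = 2M is linear with a = 2, b = 0.
sd(M) = √529 = 23.
sd(Y) = |a|·sd(M) = |2|·23 = 46.
Var(Y) = a²·Var(M) = 2²·529 = 2116.

sd(Y) = 46, Var(Y) = 2116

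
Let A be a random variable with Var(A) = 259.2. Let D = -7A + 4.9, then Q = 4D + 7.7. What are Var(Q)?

Var(D) = (-7)²·259.2 = 12700.8.
Var(Q) = 4²·12700.8 = 203212.8.

Var(Q) = 203212.8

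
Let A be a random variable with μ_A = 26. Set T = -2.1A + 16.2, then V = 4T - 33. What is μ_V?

μ_V = -186.6

μ_T = (-2.1)·26 + 16.2 = -38.4.
μ_V = 4·(-38.4) + (-33) = -186.6.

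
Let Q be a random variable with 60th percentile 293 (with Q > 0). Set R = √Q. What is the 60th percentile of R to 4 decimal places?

√Q is increasing, so P_{60}(R) = g(P_{60}(Q)) ≈ 17.1172.

60th percentile of R = 17.1172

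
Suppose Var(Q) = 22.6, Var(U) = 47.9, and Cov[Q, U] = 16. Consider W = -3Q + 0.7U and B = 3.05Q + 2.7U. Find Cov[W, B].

By bilinearity, Cov[W, B] = ac·Var(Q) + bd·Var(U) + (ad+bc)·Cov[Q, U], with a=-3, b=0.7, c=3.05, d=2.7.
ac·Var(Q) = (-3)·3.05·22.6 = -206.79
bd·Var(U) = 0.7·2.7·47.9 = 90.531
(ad+bc)·Cov[Q, U] = (-5.965)·16 = -95.44
Cov[W, B] = -206.79 + 90.531 + (-95.44) = -211.699.

Cov[W, B] = -211.699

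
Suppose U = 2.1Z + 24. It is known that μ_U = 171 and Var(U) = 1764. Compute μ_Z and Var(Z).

μ_Z = 70, Var(Z) = 400

From U = 2.1Z + 24: μ_U = a·μ_Z + b, so μ_Z = (μ_U − b)/a = (171 − 24)/2.1 = 70.
Var(U) = a²·Var(Z), so Var(Z) = 1764/2.1² = 400.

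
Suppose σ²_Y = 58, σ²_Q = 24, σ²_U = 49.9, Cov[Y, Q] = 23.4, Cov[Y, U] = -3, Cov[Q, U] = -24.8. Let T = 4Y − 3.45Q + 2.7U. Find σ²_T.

σ²_T = a²·σ²_Y + b²·σ²_Q + c²·σ²_U + 2ab·Cov[Y, Q] + 2ac·Cov[Y, U] + 2bc·Cov[Q, U], with a = 4, b = -3.45, c = 2.7.
= 928 + 285.66 + 363.771 + (-645.84) + (-64.8) + 462.024
= 1328.815.

σ²_T = 1328.815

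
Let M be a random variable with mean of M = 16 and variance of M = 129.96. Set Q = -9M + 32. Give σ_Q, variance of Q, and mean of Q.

σ_Q = 102.6, variance of Q = 10526.76, mean of Q = -112

Q = -9M + 32 is linear with a = -9, b = 32.
σ_M = √129.96 = 11.4.
σ_Q = |a|·σ_M = |-9|·11.4 = 102.6.
variance of Q = a²·variance of M = (-9)²·129.96 = 10526.76 (the additive constant 32 does not affect variance).
mean of Q = a·mean of M + b = (-9)·16 + 32 = -112.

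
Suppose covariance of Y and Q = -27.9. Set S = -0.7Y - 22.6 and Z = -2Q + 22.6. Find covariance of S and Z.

covariance of S and Z = -39.06

covariance of S and Z = a·c·covariance of Y and Q = (-0.7)·(-2)·(-27.9) = -39.06. Additive constants drop out.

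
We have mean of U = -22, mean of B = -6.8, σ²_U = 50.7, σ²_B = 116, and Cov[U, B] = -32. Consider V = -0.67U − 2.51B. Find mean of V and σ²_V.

mean of V = 31.808, σ²_V = 645.94203

mean of V = (-0.67)·mean of U + (-2.51)·mean of B = (-0.67)·(-22) + (-2.51)·(-6.8) = 31.808.
σ²_V = a²·σ²_U + b²·σ²_B + 2ab·Cov[U, B] with a = -0.67, b = -2.51.
= (-0.67)²·50.7 + (-2.51)²·116 + 2·(-0.67)·(-2.51)·(-32)
= 22.75923 + 730.8116 + (-107.6288) = 645.94203.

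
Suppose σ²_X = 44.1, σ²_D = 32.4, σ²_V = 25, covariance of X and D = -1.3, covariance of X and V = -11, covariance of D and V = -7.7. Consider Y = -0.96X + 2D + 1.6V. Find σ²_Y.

σ²_Y = a²·σ²_X + b²·σ²_D + c²·σ²_V + 2ab·covariance of X and D + 2ac·covariance of X and V + 2bc·covariance of D and V, with a = -0.96, b = 2, c = 1.6.
= 40.64256 + 129.6 + 64 + 4.992 + 33.792 + (-49.28)
= 223.74656.

σ²_Y = 223.74656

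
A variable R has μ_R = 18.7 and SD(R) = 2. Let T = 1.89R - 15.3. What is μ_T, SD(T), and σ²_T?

T = 1.89R - 15.3 is linear with a = 1.89, b = -15.3.
μ_T = a·μ_R + b = 1.89·18.7 + (-15.3) = 20.043.
SD(T) = |a|·SD(R) = |1.89|·2 = 3.78.
σ²_R = 2² = 4.
σ²_T = a²·σ²_R = 1.89²·4 = 14.2884 (the additive constant -15.3 does not affect variance).

μ_T = 20.043, SD(T) = 3.78, σ²_T = 14.2884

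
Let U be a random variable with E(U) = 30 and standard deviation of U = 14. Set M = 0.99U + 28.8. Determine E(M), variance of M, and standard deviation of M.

M = 0.99U + 28.8 is linear with a = 0.99, b = 28.8.
E(M) = a·E(U) + b = 0.99·30 + 28.8 = 58.5.
variance of U = 14² = 196.
variance of M = a²·variance of U = 0.99²·196 = 192.0996 (the additive constant 28.8 does not affect variance).
standard deviation of M = |a|·standard deviation of U = |0.99|·14 = 13.86.

E(M) = 58.5, variance of M = 192.0996, standard deviation of M = 13.86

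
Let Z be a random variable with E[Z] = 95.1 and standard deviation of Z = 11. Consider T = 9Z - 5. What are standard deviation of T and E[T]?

T = 9Z - 5 is linear with a = 9, b = -5.
standard deviation of T = |a|·standard deviation of Z = |9|·11 = 99.
E[T] = a·E[Z] + b = 9·95.1 + (-5) = 850.9.

standard deviation of T = 99, E[T] = 850.9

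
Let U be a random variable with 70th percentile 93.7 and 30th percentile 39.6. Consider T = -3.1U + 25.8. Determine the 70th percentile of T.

70th percentile of T = -96.96

Since a = -3.1 < 0 the transformation is decreasing, reversing order: the 70th percentile of T corresponds to the 30th percentile of U.
So P_{70}(T) = a·P_{30}(U) + b = (-3.1)·39.6 + 25.8 = -96.96.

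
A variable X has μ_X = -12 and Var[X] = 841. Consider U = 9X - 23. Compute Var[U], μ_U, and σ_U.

Var[U] = 68121, μ_U = -131, σ_U = 261

U = 9X - 23 is linear with a = 9, b = -23.
Var[U] = a²·Var[X] = 9²·841 = 68121 (the additive constant -23 does not affect variance).
μ_U = a·μ_X + b = 9·(-12) + (-23) = -131.
σ_X = √841 = 29.
σ_U = |a|·σ_X = |9|·29 = 261.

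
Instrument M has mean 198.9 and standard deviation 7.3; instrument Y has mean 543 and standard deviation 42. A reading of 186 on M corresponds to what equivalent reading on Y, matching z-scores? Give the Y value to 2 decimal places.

z = (186 − 198.9)/7.3 ≈ -1.7671.
Y = 543 + z·42 = 543 + (186 − 198.9)·42/7.3 ≈ 468.78.

Y = 468.78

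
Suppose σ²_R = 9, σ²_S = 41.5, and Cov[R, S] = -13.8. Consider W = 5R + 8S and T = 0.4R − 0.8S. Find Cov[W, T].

By bilinearity, Cov[W, T] = ac·σ²_R + bd·σ²_S + (ad+bc)·Cov[R, S], with a=5, b=8, c=0.4, d=-0.8.
ac·σ²_R = 5·0.4·9 = 18
bd·σ²_S = 8·(-0.8)·41.5 = -265.6
(ad+bc)·Cov[R, S] = (-0.8)·(-13.8) = 11.04
Cov[W, T] = 18 + (-265.6) + 11.04 = -236.56.

Cov[W, T] = -236.56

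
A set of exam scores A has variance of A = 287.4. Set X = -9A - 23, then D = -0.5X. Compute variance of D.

variance of D = 5819.85

variance of X = (-9)²·287.4 = 23279.4.
variance of D = (-0.5)²·23279.4 = 5819.85.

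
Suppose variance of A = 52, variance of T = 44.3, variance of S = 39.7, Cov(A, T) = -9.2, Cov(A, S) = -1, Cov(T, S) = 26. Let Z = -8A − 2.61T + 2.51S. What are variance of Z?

variance of Z = 3195.2008

variance of Z = a²·variance of A + b²·variance of T + c²·variance of S + 2ab·Cov(A, T) + 2ac·Cov(A, S) + 2bc·Cov(T, S), with a = -8, b = -2.61, c = 2.51.
= 3328 + 301.77603 + 250.11397 + (-384.192) + 40.16 + (-340.6572)
= 3195.2008.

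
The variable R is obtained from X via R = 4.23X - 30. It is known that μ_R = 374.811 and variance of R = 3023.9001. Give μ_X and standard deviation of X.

From R = 4.23X - 30: μ_R = a·μ_X + b, so μ_X = (μ_R − b)/a = (374.811 − (-30))/4.23 = 95.7.
standard deviation of R = √3023.9001 = 54.99.
standard deviation of R = |a|·standard deviation of X, so standard deviation of X = 54.99/|4.23| = 13.

μ_X = 95.7, standard deviation of X = 13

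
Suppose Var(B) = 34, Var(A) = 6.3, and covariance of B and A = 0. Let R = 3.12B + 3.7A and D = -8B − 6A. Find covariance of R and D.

By bilinearity, covariance of R and D = ac·Var(B) + bd·Var(A) + (ad+bc)·covariance of B and A, with a=3.12, b=3.7, c=-8, d=-6.
ac·Var(B) = 3.12·(-8)·34 = -848.64
bd·Var(A) = 3.7·(-6)·6.3 = -139.86
(ad+bc)·covariance of B and A = (-48.32)·0 = 0
covariance of R and D = -848.64 + (-139.86) + 0 = -988.5.

covariance of R and D = -988.5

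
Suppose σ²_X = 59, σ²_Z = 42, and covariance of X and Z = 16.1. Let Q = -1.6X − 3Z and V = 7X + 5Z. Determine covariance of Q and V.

covariance of Q and V = -1757.7

By bilinearity, covariance of Q and V = ac·σ²_X + bd·σ²_Z + (ad+bc)·covariance of X and Z, with a=-1.6, b=-3, c=7, d=5.
ac·σ²_X = (-1.6)·7·59 = -660.8
bd·σ²_Z = (-3)·5·42 = -630
(ad+bc)·covariance of X and Z = (-29)·16.1 = -466.9
covariance of Q and V = -660.8 + (-630) + (-466.9) = -1757.7.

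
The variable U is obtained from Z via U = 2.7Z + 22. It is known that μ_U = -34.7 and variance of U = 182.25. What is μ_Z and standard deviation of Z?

μ_Z = -21, standard deviation of Z = 5

From U = 2.7Z + 22: μ_U = a·μ_Z + b, so μ_Z = (μ_U − b)/a = (-34.7 − 22)/2.7 = -21.
standard deviation of U = √182.25 = 13.5.
standard deviation of U = |a|·standard deviation of Z, so standard deviation of Z = 13.5/|2.7| = 5.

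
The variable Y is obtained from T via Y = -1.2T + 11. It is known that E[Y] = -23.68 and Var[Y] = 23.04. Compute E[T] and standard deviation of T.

From Y = -1.2T + 11: E[Y] = a·E[T] + b, so E[T] = (E[Y] − b)/a = (-23.68 − 11)/(-1.2) = 28.9.
standard deviation of Y = √23.04 = 4.8.
standard deviation of Y = |a|·standard deviation of T, so standard deviation of T = 4.8/|-1.2| = 4.

E[T] = 28.9, standard deviation of T = 4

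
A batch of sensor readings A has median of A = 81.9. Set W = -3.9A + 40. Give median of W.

median of W = -279.41

A linear map preserves order up to sign, so median of W = a·median of A + b = (-3.9)·81.9 + 40 = -279.41.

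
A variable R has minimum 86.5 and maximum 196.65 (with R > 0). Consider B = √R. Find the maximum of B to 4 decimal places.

√R is increasing on this domain, so max(B) comes from max(R) = 196.65: max(B) = √(196.65) ≈ 14.0232.

max(B) = 14.0232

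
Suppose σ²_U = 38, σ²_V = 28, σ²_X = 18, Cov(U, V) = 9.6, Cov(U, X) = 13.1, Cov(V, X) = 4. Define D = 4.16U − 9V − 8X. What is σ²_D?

σ²_D = 3062.8288

σ²_D = a²·σ²_U + b²·σ²_V + c²·σ²_X + 2ab·Cov(U, V) + 2ac·Cov(U, X) + 2bc·Cov(V, X), with a = 4.16, b = -9, c = -8.
= 657.6128 + 2268 + 1152 + (-718.848) + (-871.936) + 576
= 3062.8288.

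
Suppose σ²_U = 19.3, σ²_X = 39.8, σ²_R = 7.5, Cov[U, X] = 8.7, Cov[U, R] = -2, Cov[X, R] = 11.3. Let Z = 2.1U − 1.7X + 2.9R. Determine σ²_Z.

σ²_Z = a²·σ²_U + b²·σ²_X + c²·σ²_R + 2ab·Cov[U, X] + 2ac·Cov[U, R] + 2bc·Cov[X, R], with a = 2.1, b = -1.7, c = 2.9.
= 85.113 + 115.022 + 63.075 + (-62.118) + (-24.36) + (-111.418)
= 65.314.

σ²_Z = 65.314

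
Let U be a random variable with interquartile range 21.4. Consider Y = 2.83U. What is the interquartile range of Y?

IQR(Y) = 60.562

Under Y = aU + b, IQR(Y) = |a|·IQR(U) = |2.83|·21.4 = 60.562 (shifts cancel; spread scales by |a|).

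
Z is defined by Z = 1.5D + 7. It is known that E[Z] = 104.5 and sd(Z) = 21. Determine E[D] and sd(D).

E[D] = 65, sd(D) = 14

From Z = 1.5D + 7: E[Z] = a·E[D] + b, so E[D] = (E[Z] − b)/a = (104.5 − 7)/1.5 = 65.
sd(Z) = |a|·sd(D), so sd(D) = 21/|1.5| = 14.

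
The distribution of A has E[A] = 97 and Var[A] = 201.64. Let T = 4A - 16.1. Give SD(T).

T = 4A - 16.1 is linear with a = 4, b = -16.1.
SD(A) = √201.64 = 14.2.
SD(T) = |a|·SD(A) = |4|·14.2 = 56.8.

SD(T) = 56.8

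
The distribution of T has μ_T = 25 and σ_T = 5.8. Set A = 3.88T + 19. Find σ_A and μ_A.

A = 3.88T + 19 is linear with a = 3.88, b = 19.
σ_A = |a|·σ_T = |3.88|·5.8 = 22.504.
μ_A = a·μ_T + b = 3.88·25 + 19 = 116.

σ_A = 22.504, μ_A = 116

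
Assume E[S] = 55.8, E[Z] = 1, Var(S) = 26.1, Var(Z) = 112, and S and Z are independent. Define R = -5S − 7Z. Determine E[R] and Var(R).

E[R] = (-5)·E[S] + (-7)·E[Z] = (-5)·55.8 + (-7)·1 = -286.
Var(R) = a²·Var(S) + b²·Var(Z) + 2ab·Cov(S, Z) with a = -5, b = -7.
Independence gives Cov(S, Z) = 0.
= (-5)²·26.1 + (-7)²·112 + 2·(-5)·(-7)·0
= 652.5 + 5488 + 0 = 6140.5.

E[R] = -286, Var(R) = 6140.5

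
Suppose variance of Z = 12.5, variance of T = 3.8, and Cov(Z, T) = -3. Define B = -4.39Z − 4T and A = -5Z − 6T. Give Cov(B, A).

Cov(B, A) = 226.555

By bilinearity, Cov(B, A) = ac·variance of Z + bd·variance of T + (ad+bc)·Cov(Z, T), with a=-4.39, b=-4, c=-5, d=-6.
ac·variance of Z = (-4.39)·(-5)·12.5 = 274.375
bd·variance of T = (-4)·(-6)·3.8 = 91.2
(ad+bc)·Cov(Z, T) = (46.34)·(-3) = -139.02
Cov(B, A) = 274.375 + 91.2 + (-139.02) = 226.555.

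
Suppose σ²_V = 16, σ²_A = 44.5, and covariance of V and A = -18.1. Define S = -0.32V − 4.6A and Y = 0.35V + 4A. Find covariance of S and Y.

covariance of S and Y = -768.283

By bilinearity, covariance of S and Y = ac·σ²_V + bd·σ²_A + (ad+bc)·covariance of V and A, with a=-0.32, b=-4.6, c=0.35, d=4.
ac·σ²_V = (-0.32)·0.35·16 = -1.792
bd·σ²_A = (-4.6)·4·44.5 = -818.8
(ad+bc)·covariance of V and A = (-2.89)·(-18.1) = 52.309
covariance of S and Y = -1.792 + (-818.8) + 52.309 = -768.283.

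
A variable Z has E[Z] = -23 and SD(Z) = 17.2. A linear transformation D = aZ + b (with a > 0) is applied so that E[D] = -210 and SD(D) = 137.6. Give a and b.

a = 8, b = -26

SD(D) = a·SD(Z) (a > 0), so a = 137.6/17.2 = 8.
E[D] = a·E[Z] + b, so b = -210 − 8·(-23) = -26.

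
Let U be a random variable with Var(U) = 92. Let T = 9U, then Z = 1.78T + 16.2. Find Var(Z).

Var(Z) = 23610.9168

Var(T) = 9²·92 = 7452.
Var(Z) = 1.78²·7452 = 23610.9168.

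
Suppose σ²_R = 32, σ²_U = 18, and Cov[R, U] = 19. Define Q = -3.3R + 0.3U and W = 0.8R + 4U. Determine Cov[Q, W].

By bilinearity, Cov[Q, W] = ac·σ²_R + bd·σ²_U + (ad+bc)·Cov[R, U], with a=-3.3, b=0.3, c=0.8, d=4.
ac·σ²_R = (-3.3)·0.8·32 = -84.48
bd·σ²_U = 0.3·4·18 = 21.6
(ad+bc)·Cov[R, U] = (-12.96)·19 = -246.24
Cov[Q, W] = -84.48 + 21.6 + (-246.24) = -309.12.

Cov[Q, W] = -309.12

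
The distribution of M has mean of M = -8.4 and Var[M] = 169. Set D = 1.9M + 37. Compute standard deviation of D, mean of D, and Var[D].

standard deviation of D = 24.7, mean of D = 21.04, Var[D] = 610.09

D = 1.9M + 37 is linear with a = 1.9, b = 37.
standard deviation of M = √169 = 13.
standard deviation of D = |a|·standard deviation of M = |1.9|·13 = 24.7.
mean of D = a·mean of M + b = 1.9·(-8.4) + 37 = 21.04.
Var[D] = a²·Var[M] = 1.9²·169 = 610.09 (the additive constant 37 does not affect variance).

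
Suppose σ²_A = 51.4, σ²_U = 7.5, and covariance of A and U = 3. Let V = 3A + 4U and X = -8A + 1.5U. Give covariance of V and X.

By bilinearity, covariance of V and X = ac·σ²_A + bd·σ²_U + (ad+bc)·covariance of A and U, with a=3, b=4, c=-8, d=1.5.
ac·σ²_A = 3·(-8)·51.4 = -1233.6
bd·σ²_U = 4·1.5·7.5 = 45
(ad+bc)·covariance of A and U = (-27.5)·3 = -82.5
covariance of V and X = -1233.6 + 45 + (-82.5) = -1271.1.

covariance of V and X = -1271.1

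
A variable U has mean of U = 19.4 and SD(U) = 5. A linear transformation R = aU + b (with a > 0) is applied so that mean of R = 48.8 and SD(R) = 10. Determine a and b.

SD(R) = a·SD(U) (a > 0), so a = 10/5 = 2.
mean of R = a·mean of U + b, so b = 48.8 − 2·19.4 = 10.

a = 2, b = 10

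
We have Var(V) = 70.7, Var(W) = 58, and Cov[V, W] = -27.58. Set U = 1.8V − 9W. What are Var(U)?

Var(U) = 5820.66

Var(U) = a²·Var(V) + b²·Var(W) + 2ab·Cov[V, W] with a = 1.8, b = -9.
= 1.8²·70.7 + (-9)²·58 + 2·1.8·(-9)·(-27.58)
= 229.068 + 4698 + 893.592 = 5820.66.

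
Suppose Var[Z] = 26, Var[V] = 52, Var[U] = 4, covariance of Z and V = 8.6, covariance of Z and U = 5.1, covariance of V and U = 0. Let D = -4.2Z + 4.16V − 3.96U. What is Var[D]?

Var[D] = 1290.3856

Var[D] = a²·Var[Z] + b²·Var[V] + c²·Var[U] + 2ab·covariance of Z and V + 2ac·covariance of Z and U + 2bc·covariance of V and U, with a = -4.2, b = 4.16, c = -3.96.
= 458.64 + 899.8912 + 62.7264 + (-300.5184) + 169.6464 + 0
= 1290.3856.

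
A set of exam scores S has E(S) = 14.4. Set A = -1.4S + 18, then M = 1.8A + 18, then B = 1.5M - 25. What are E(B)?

E(A) = (-1.4)·14.4 + 18 = -2.16.
E(M) = 1.8·(-2.16) + 18 = 14.112.
E(B) = 1.5·14.112 + (-25) = -3.832.

E(B) = -3.832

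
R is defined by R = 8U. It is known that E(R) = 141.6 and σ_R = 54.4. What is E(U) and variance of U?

E(U) = 17.7, variance of U = 46.24

From R = 8U: E(R) = a·E(U) + b, so E(U) = (E(R) − b)/a = (141.6 − 0)/8 = 17.7.
variance of R = 54.4² = 2959.36.
variance of R = a²·variance of U, so variance of U = 2959.36/8² = 46.24.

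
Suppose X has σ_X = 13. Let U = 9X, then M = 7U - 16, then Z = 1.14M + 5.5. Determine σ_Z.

σ_U = |9|·13 = 117.
σ_M = |7|·117 = 819.
σ_Z = |1.14|·819 = 933.66.

σ_Z = 933.66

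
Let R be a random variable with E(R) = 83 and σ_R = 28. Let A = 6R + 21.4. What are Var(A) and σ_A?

Var(A) = 28224, σ_A = 168

A = 6R + 21.4 is linear with a = 6, b = 21.4.
Var(R) = 28² = 784.
Var(A) = a²·Var(R) = 6²·784 = 28224 (the additive constant 21.4 does not affect variance).
σ_A = |a|·σ_R = |6|·28 = 168.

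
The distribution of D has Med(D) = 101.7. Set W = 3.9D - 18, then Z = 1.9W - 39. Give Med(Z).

Med(W) = 3.9·101.7 + (-18) = 378.63.
Med(Z) = 1.9·378.63 + (-39) = 680.397.

Med(Z) = 680.397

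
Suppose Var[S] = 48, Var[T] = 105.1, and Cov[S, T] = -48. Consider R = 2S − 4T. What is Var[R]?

Var[R] = a²·Var[S] + b²·Var[T] + 2ab·Cov[S, T] with a = 2, b = -4.
= 2²·48 + (-4)²·105.1 + 2·2·(-4)·(-48)
= 192 + 1681.6 + 768 = 2641.6.

Var[R] = 2641.6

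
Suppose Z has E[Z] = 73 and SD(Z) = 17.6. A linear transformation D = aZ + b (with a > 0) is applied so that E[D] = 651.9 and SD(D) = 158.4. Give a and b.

a = 9, b = -5.1

SD(D) = a·SD(Z) (a > 0), so a = 158.4/17.6 = 9.
E[D] = a·E[Z] + b, so b = 651.9 − 9·73 = -5.1.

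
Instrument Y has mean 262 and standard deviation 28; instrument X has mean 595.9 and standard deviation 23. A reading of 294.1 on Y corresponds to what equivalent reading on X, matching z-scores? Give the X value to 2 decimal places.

z = (294.1 − 262)/28 ≈ 1.1464.
X = 595.9 + z·23 = 595.9 + (294.1 − 262)·23/28 ≈ 622.27.

X = 622.27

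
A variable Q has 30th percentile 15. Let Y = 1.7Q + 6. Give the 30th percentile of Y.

Since a = 1.7 > 0 the transformation is increasing, so the 30th percentile of Y = a·(P_{30} of Q) + b = 1.7·15 + 6 = 31.5.

30th percentile of Y = 31.5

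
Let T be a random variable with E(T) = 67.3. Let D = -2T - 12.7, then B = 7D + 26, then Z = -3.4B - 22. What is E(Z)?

E(D) = (-2)·67.3 + (-12.7) = -147.3.
E(B) = 7·(-147.3) + 26 = -1005.1.
E(Z) = (-3.4)·(-1005.1) + (-22) = 3395.34.

E(Z) = 3395.34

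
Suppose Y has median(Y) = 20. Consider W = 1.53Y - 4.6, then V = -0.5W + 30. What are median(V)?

median(V) = 17

median(W) = 1.53·20 + (-4.6) = 26.
median(V) = (-0.5)·26 + 30 = 17.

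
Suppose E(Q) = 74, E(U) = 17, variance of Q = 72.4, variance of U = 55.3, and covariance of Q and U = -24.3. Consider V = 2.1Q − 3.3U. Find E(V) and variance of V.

E(V) = 2.1·E(Q) + (-3.3)·E(U) = 2.1·74 + (-3.3)·17 = 99.3.
variance of V = a²·variance of Q + b²·variance of U + 2ab·covariance of Q and U with a = 2.1, b = -3.3.
= 2.1²·72.4 + (-3.3)²·55.3 + 2·2.1·(-3.3)·(-24.3)
= 319.284 + 602.217 + 336.798 = 1258.299.

E(V) = 99.3, variance of V = 1258.299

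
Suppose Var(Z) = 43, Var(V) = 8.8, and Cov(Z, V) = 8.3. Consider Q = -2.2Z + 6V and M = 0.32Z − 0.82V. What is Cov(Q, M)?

By bilinearity, Cov(Q, M) = ac·Var(Z) + bd·Var(V) + (ad+bc)·Cov(Z, V), with a=-2.2, b=6, c=0.32, d=-0.82.
ac·Var(Z) = (-2.2)·0.32·43 = -30.272
bd·Var(V) = 6·(-0.82)·8.8 = -43.296
(ad+bc)·Cov(Z, V) = (3.724)·8.3 = 30.9092
Cov(Q, M) = -30.272 + (-43.296) + 30.9092 = -42.6588.

Cov(Q, M) = -42.6588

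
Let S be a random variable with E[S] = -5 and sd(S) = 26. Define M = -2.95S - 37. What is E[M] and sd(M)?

E[M] = -22.25, sd(M) = 76.7

M = -2.95S - 37 is linear with a = -2.95, b = -37.
E[M] = a·E[S] + b = (-2.95)·(-5) + (-37) = -22.25.
sd(M) = |a|·sd(S) = |-2.95|·26 = 76.7.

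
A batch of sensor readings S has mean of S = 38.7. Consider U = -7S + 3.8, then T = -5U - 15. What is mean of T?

mean of T = 1320.5

mean of U = (-7)·38.7 + 3.8 = -267.1.
mean of T = (-5)·(-267.1) + (-15) = 1320.5.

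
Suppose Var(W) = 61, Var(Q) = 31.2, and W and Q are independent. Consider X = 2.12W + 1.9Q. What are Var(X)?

Var(X) = 386.7904

Var(X) = a²·Var(W) + b²·Var(Q) + 2ab·Cov(W, Q) with a = 2.12, b = 1.9.
Independence gives Cov(W, Q) = 0.
= 2.12²·61 + 1.9²·31.2 + 2·2.12·1.9·0
= 274.1584 + 112.632 + 0 = 386.7904.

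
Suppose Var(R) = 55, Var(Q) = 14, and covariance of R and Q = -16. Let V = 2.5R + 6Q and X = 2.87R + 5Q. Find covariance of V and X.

By bilinearity, covariance of V and X = ac·Var(R) + bd·Var(Q) + (ad+bc)·covariance of R and Q, with a=2.5, b=6, c=2.87, d=5.
ac·Var(R) = 2.5·2.87·55 = 394.625
bd·Var(Q) = 6·5·14 = 420
(ad+bc)·covariance of R and Q = (29.72)·(-16) = -475.52
covariance of V and X = 394.625 + 420 + (-475.52) = 339.105.

covariance of V and X = 339.105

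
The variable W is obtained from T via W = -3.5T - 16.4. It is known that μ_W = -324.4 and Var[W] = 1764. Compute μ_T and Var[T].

μ_T = 88, Var[T] = 144

From W = -3.5T - 16.4: μ_W = a·μ_T + b, so μ_T = (μ_W − b)/a = (-324.4 − (-16.4))/(-3.5) = 88.
Var[W] = a²·Var[T], so Var[T] = 1764/(-3.5)² = 144.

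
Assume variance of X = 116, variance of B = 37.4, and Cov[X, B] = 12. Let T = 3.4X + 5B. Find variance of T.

variance of T = 2683.96

variance of T = a²·variance of X + b²·variance of B + 2ab·Cov[X, B] with a = 3.4, b = 5.
= 3.4²·116 + 5²·37.4 + 2·3.4·5·12
= 1340.96 + 935 + 408 = 2683.96.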